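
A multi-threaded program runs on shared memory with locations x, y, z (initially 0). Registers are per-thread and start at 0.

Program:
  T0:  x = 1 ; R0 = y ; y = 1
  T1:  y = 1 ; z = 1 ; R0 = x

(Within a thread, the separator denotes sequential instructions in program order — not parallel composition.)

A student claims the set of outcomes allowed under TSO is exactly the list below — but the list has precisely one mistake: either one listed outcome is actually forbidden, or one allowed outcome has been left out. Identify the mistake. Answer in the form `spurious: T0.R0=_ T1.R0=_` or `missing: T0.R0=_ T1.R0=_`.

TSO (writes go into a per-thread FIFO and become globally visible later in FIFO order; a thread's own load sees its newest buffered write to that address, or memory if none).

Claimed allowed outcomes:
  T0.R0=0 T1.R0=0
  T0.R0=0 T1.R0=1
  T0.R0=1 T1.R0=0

outcome vector order: (T0.R0,T1.R0)
TSO (4): 00 01 10 11
TSO∖claimed = {11}

missing: T0.R0=1 T1.R0=1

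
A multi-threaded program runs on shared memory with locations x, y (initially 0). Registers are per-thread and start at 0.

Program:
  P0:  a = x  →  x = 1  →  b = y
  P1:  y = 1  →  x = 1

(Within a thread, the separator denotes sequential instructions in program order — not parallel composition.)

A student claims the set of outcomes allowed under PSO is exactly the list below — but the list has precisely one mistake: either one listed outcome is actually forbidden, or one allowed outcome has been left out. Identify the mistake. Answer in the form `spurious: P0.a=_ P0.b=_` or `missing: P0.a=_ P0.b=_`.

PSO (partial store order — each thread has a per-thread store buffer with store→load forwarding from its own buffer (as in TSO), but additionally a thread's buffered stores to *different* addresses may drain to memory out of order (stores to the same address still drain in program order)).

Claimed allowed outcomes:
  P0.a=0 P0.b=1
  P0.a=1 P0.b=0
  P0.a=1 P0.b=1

outcome vector order: (P0.a,P0.b)
[PSO] allowed = {0/0; 0/1; 1/0; 1/1}
PSO∖claimed = {0/0}

missing: P0.a=0 P0.b=0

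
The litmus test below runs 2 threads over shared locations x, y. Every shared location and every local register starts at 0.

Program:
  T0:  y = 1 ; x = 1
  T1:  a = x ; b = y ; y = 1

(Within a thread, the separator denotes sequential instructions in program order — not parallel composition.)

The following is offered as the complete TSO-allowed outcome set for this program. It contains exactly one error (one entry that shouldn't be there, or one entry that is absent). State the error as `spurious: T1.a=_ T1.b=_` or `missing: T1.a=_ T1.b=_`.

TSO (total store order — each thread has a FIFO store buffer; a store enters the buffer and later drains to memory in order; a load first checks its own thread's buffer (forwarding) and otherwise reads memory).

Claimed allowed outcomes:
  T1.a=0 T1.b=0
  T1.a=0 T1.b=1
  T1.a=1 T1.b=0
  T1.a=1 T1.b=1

spurious: T1.a=1 T1.b=0

outcome vector order: (T1.a,T1.b)
[TSO] allowed = {(0,0) (0,1) (1,1)}
claimed∖TSO = {(1,0)}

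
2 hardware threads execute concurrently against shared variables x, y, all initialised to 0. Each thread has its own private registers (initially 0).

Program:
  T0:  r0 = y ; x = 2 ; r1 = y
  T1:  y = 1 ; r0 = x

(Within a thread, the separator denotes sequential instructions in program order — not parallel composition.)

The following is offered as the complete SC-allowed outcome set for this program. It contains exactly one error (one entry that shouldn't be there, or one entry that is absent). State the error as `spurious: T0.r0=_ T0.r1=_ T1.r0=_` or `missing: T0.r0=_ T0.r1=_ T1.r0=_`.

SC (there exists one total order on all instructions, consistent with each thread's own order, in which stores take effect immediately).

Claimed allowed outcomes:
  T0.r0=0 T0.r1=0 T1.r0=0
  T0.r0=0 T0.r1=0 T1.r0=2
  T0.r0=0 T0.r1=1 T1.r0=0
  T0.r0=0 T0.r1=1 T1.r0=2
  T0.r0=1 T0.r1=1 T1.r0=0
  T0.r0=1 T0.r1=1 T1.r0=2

spurious: T0.r0=0 T0.r1=0 T1.r0=0

outcome vector order: (T0.r0,T0.r1,T1.r0)
SC: 5 outcomes — {(0,0,2) (0,1,0) (0,1,2) (1,1,0) (1,1,2)}
claimed∖SC = {(0,0,0)}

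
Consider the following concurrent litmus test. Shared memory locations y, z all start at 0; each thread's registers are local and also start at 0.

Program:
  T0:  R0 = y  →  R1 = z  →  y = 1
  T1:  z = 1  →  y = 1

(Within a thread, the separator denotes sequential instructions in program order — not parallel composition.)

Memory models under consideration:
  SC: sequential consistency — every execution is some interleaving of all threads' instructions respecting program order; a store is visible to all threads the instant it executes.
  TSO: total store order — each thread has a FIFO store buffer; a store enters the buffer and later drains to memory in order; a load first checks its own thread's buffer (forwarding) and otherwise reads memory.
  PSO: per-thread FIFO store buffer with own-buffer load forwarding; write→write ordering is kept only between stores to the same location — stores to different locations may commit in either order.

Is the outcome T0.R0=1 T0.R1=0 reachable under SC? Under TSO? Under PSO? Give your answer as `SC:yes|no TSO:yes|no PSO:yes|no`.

outcome vector order: (T0.R0,T0.R1)
SC (3): 0/0; 0/1; 1/1
TSO (3): 0/0; 0/1; 1/1
PSO (4): 0/0; 0/1; 1/0; 1/1
target 1/0 ∈ {PSO}

SC:no TSO:no PSO:yes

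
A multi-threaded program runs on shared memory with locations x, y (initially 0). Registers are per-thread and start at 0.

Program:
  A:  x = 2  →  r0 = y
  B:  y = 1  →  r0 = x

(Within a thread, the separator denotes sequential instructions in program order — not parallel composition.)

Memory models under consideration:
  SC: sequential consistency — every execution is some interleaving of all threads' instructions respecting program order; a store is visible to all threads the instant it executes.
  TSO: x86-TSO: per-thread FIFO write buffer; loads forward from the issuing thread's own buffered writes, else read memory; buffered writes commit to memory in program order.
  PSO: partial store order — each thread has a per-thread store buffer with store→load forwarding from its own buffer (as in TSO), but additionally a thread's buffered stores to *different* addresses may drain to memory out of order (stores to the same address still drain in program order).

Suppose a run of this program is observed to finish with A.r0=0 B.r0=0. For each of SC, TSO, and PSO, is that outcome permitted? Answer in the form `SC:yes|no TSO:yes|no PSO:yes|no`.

outcome vector order: (A.r0,B.r0)
SC (3): 0/2 1/0 1/2
TSO (4): 0/0 0/2 1/0 1/2
PSO (4): 0/0 0/2 1/0 1/2
target 0/0 ∈ {TSO,PSO}

SC:no TSO:yes PSO:yes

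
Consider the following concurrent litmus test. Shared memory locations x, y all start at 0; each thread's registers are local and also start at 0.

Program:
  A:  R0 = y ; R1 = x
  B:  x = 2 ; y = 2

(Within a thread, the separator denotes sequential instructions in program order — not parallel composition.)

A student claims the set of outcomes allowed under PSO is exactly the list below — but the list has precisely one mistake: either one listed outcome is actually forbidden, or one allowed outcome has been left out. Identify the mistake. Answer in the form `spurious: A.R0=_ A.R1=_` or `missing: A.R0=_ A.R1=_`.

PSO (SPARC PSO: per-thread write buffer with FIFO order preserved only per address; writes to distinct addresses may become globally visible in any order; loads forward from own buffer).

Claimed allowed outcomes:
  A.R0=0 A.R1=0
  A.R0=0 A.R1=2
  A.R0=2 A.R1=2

outcome vector order: (A.R0,A.R1)
PSO: 4 outcomes — {00 02 20 22}
PSO∖claimed = {20}

missing: A.R0=2 A.R1=0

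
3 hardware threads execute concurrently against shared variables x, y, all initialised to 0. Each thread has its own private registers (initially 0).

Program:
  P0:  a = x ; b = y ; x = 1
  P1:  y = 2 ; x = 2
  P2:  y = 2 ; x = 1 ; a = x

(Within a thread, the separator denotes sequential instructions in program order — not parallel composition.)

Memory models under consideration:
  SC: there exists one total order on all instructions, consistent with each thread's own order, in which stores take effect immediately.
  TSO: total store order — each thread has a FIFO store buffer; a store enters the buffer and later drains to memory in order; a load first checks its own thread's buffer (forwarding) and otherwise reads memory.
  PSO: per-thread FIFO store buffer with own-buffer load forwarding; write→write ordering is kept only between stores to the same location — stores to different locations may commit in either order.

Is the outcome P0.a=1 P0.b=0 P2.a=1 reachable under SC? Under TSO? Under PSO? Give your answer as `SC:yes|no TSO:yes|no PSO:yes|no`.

SC:no TSO:no PSO:yes

outcome vector order: (P0.a,P0.b,P2.a)
under SC → 0/0/1 0/0/2 0/2/1 0/2/2 1/2/1 1/2/2 2/2/1 2/2/2
under TSO → 0/0/1 0/0/2 0/2/1 0/2/2 1/2/1 1/2/2 2/2/1 2/2/2
under PSO → 0/0/1 0/0/2 0/2/1 0/2/2 1/0/1 1/0/2 1/2/1 1/2/2 2/0/1 2/0/2 2/2/1 2/2/2
target 1/0/1 ∈ {PSO}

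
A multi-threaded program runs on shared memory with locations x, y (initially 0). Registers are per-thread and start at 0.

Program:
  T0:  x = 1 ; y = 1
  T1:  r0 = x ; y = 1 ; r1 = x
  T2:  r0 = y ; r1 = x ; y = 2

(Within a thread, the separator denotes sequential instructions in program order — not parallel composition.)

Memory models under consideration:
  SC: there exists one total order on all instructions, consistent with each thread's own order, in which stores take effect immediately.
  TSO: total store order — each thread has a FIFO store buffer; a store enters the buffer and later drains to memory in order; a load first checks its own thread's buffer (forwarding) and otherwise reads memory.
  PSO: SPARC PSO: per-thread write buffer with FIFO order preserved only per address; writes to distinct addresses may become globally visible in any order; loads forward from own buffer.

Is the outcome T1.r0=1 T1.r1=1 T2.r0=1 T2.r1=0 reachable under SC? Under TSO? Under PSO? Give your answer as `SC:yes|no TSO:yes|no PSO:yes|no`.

SC:no TSO:no PSO:yes

outcome vector order: (T1.r0,T1.r1,T2.r0,T2.r1)
under SC → <0 0 0 0>, <0 0 0 1>, <0 0 1 0>, <0 0 1 1>, <0 1 0 0>, <0 1 0 1>, <0 1 1 0>, <0 1 1 1>, <1 1 0 0>, <1 1 0 1>, <1 1 1 1>
under TSO → <0 0 0 0>, <0 0 0 1>, <0 0 1 0>, <0 0 1 1>, <0 1 0 0>, <0 1 0 1>, <0 1 1 0>, <0 1 1 1>, <1 1 0 0>, <1 1 0 1>, <1 1 1 1>
under PSO → <0 0 0 0>, <0 0 0 1>, <0 0 1 0>, <0 0 1 1>, <0 1 0 0>, <0 1 0 1>, <0 1 1 0>, <0 1 1 1>, <1 1 0 0>, <1 1 0 1>, <1 1 1 0>, <1 1 1 1>
target <1 1 1 0> ∈ {PSO}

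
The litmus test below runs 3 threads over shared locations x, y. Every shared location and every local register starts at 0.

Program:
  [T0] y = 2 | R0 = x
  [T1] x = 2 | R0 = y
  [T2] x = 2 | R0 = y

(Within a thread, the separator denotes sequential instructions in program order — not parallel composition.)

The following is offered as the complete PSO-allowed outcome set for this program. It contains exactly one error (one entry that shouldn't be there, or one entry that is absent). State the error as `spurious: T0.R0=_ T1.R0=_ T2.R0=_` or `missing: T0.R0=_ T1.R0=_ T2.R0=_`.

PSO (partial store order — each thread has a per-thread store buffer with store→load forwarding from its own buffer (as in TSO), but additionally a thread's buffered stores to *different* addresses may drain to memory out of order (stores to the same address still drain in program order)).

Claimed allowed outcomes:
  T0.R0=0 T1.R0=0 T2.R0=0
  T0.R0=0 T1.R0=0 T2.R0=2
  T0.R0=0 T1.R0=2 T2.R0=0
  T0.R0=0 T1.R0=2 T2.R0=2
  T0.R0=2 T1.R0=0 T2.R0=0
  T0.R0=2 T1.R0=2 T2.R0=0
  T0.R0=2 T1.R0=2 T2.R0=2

outcome vector order: (T0.R0,T1.R0,T2.R0)
under PSO → <0 0 0>, <0 0 2>, <0 2 0>, <0 2 2>, <2 0 0>, <2 0 2>, <2 2 0>, <2 2 2>
PSO∖claimed = {<2 0 2>}

missing: T0.R0=2 T1.R0=0 T2.R0=2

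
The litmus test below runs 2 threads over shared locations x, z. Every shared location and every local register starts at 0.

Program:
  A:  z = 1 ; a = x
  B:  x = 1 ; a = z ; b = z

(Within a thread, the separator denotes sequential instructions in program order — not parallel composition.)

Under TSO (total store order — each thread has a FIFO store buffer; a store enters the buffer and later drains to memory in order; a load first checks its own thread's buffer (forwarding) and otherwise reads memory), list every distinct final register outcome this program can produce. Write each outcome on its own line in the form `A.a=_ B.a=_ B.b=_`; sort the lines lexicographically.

A.a=0 B.a=0 B.b=0
A.a=0 B.a=0 B.b=1
A.a=0 B.a=1 B.b=1
A.a=1 B.a=0 B.b=0
A.a=1 B.a=0 B.b=1
A.a=1 B.a=1 B.b=1

outcome vector order: (A.a,B.a,B.b)
|TSO outcomes| = 6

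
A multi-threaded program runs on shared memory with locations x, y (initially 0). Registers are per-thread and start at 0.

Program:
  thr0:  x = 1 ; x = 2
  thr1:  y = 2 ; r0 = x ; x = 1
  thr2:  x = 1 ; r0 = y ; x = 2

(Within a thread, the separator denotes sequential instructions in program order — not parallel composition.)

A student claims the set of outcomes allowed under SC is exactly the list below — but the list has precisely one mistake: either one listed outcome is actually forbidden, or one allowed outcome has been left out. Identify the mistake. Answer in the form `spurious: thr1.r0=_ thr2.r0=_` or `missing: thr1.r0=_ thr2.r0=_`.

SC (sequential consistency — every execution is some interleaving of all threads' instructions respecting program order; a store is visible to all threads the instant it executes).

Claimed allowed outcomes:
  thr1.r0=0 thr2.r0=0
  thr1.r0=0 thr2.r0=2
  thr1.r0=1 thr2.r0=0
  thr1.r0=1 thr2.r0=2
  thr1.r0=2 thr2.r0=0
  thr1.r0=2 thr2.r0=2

spurious: thr1.r0=0 thr2.r0=0

outcome vector order: (thr1.r0,thr2.r0)
under SC → (0,2), (1,0), (1,2), (2,0), (2,2)
claimed∖SC = {(0,0)}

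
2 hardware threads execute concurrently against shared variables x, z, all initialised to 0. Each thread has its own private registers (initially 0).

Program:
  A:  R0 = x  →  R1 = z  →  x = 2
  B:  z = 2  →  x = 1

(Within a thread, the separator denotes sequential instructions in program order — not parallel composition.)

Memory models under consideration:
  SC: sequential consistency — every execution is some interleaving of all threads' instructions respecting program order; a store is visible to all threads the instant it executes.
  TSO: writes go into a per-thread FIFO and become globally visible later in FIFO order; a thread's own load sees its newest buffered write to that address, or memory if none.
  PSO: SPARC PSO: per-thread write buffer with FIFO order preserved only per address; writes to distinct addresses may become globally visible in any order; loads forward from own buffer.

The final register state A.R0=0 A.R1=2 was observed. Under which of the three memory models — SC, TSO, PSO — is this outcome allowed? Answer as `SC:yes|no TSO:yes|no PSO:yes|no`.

outcome vector order: (A.R0,A.R1)
SC: 3 outcomes — {0/0 0/2 1/2}
TSO: 3 outcomes — {0/0 0/2 1/2}
PSO: 4 outcomes — {0/0 0/2 1/0 1/2}
target 0/2 ∈ {SC,TSO,PSO}

SC:yes TSO:yes PSO:yes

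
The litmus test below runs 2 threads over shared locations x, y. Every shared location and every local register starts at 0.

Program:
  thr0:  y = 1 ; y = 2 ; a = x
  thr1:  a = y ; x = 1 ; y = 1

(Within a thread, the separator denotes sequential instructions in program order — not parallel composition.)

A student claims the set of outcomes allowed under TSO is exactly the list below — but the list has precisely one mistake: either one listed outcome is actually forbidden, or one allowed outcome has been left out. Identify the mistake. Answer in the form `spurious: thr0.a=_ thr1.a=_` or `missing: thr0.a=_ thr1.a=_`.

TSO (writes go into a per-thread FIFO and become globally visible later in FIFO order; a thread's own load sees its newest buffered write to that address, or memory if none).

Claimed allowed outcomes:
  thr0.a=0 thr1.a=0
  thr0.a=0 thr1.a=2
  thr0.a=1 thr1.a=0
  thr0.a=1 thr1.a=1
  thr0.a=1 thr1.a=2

missing: thr0.a=0 thr1.a=1

outcome vector order: (thr0.a,thr1.a)
TSO (6): 00 01 02 10 11 12
TSO∖claimed = {01}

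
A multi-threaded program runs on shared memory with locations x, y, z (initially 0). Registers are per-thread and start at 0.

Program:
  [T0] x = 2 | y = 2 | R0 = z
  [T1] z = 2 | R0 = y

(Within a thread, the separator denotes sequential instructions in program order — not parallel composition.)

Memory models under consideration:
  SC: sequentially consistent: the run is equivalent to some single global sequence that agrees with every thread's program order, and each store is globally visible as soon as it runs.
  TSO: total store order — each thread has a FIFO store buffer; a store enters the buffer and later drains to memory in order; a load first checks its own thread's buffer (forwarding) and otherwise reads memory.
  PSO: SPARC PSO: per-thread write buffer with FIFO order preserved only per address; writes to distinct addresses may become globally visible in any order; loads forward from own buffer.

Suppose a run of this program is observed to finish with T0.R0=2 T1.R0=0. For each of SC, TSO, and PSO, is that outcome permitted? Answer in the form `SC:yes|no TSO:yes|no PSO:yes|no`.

outcome vector order: (T0.R0,T1.R0)
under SC → <0 2> <2 0> <2 2>
under TSO → <0 0> <0 2> <2 0> <2 2>
under PSO → <0 0> <0 2> <2 0> <2 2>
target <2 0> ∈ {SC,TSO,PSO}

SC:yes TSO:yes PSO:yes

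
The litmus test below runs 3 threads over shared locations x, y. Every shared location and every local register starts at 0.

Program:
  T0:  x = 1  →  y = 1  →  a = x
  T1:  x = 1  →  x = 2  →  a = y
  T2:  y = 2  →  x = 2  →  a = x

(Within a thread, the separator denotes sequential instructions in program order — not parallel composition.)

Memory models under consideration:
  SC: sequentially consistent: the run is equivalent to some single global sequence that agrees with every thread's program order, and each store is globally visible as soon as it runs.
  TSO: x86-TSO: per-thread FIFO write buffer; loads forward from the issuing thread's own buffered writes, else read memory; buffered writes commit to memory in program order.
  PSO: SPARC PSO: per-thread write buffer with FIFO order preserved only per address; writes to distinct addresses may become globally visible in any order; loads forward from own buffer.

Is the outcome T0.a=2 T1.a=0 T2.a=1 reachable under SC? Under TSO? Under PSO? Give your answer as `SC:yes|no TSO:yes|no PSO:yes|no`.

outcome vector order: (T0.a,T1.a,T2.a)
SC: 11 outcomes — {1/0/1; 1/0/2; 1/1/1; 1/1/2; 1/2/1; 1/2/2; 2/0/2; 2/1/1; 2/1/2; 2/2/1; 2/2/2}
TSO: 12 outcomes — {1/0/1; 1/0/2; 1/1/1; 1/1/2; 1/2/1; 1/2/2; 2/0/1; 2/0/2; 2/1/1; 2/1/2; 2/2/1; 2/2/2}
PSO: 12 outcomes — {1/0/1; 1/0/2; 1/1/1; 1/1/2; 1/2/1; 1/2/2; 2/0/1; 2/0/2; 2/1/1; 2/1/2; 2/2/1; 2/2/2}
target 2/0/1 ∈ {TSO,PSO}

SC:no TSO:yes PSO:yes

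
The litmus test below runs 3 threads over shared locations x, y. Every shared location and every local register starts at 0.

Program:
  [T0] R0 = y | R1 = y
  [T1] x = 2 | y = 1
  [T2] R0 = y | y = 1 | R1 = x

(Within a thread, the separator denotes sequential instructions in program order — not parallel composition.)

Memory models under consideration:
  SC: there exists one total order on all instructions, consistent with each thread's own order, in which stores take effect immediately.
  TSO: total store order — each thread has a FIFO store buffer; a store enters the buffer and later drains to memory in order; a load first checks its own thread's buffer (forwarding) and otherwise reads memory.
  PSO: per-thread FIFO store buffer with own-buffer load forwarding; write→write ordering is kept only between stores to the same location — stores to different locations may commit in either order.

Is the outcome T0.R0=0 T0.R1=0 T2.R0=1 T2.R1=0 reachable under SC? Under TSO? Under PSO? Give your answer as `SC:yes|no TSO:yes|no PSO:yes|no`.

outcome vector order: (T0.R0,T0.R1,T2.R0,T2.R1)
under SC → 0/0/0/0 0/0/0/2 0/0/1/2 0/1/0/0 0/1/0/2 0/1/1/2 1/1/0/0 1/1/0/2 1/1/1/2
under TSO → 0/0/0/0 0/0/0/2 0/0/1/2 0/1/0/0 0/1/0/2 0/1/1/2 1/1/0/0 1/1/0/2 1/1/1/2
under PSO → 0/0/0/0 0/0/0/2 0/0/1/0 0/0/1/2 0/1/0/0 0/1/0/2 0/1/1/0 0/1/1/2 1/1/0/0 1/1/0/2 1/1/1/0 1/1/1/2
target 0/0/1/0 ∈ {PSO}

SC:no TSO:no PSO:yes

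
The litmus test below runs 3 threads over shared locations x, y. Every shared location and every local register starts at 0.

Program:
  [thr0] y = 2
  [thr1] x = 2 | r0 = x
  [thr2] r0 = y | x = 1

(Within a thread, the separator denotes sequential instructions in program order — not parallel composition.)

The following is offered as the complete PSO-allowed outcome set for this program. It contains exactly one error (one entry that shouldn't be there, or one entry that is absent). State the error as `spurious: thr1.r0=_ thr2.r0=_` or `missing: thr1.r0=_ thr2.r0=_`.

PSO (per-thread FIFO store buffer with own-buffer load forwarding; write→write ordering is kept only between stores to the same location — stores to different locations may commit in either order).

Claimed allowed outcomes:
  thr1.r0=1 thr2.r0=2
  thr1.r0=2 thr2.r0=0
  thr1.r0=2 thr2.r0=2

outcome vector order: (thr1.r0,thr2.r0)
[PSO] allowed = {<1 0>, <1 2>, <2 0>, <2 2>}
PSO∖claimed = {<1 0>}

missing: thr1.r0=1 thr2.r0=0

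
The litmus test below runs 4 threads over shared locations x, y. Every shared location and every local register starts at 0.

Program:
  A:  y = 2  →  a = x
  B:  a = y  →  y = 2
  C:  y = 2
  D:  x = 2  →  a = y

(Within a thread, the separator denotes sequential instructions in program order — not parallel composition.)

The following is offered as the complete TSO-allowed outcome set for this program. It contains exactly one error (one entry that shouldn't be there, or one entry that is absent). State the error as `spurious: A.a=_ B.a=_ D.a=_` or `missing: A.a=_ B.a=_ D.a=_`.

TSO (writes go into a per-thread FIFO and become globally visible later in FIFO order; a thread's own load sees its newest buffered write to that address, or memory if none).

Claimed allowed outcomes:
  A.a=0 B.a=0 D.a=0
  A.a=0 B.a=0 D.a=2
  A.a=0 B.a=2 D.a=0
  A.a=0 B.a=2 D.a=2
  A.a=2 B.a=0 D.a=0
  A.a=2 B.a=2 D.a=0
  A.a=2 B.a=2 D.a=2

outcome vector order: (A.a,B.a,D.a)
TSO (8): (0,0,0); (0,0,2); (0,2,0); (0,2,2); (2,0,0); (2,0,2); (2,2,0); (2,2,2)
TSO∖claimed = {(2,0,2)}

missing: A.a=2 B.a=0 D.a=2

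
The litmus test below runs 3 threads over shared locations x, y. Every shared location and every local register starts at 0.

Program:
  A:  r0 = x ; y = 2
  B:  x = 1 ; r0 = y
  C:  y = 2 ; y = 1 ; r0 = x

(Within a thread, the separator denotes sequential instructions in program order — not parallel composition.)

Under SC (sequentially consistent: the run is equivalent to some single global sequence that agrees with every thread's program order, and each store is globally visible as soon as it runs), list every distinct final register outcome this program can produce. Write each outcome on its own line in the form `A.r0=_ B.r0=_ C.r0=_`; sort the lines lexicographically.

outcome vector order: (A.r0,B.r0,C.r0)
|SC outcomes| = 10

A.r0=0 B.r0=0 C.r0=1
A.r0=0 B.r0=1 C.r0=0
A.r0=0 B.r0=1 C.r0=1
A.r0=0 B.r0=2 C.r0=0
A.r0=0 B.r0=2 C.r0=1
A.r0=1 B.r0=0 C.r0=1
A.r0=1 B.r0=1 C.r0=0
A.r0=1 B.r0=1 C.r0=1
A.r0=1 B.r0=2 C.r0=0
A.r0=1 B.r0=2 C.r0=1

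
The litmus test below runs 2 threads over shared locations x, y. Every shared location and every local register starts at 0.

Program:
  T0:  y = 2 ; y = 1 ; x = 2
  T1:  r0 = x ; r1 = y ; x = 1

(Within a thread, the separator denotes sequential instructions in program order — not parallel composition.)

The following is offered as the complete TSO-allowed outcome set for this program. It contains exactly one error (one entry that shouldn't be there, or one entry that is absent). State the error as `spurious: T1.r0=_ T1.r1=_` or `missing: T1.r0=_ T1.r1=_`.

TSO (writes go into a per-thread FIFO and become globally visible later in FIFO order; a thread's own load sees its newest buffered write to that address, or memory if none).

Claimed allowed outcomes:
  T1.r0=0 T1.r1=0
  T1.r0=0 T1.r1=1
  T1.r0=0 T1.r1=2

outcome vector order: (T1.r0,T1.r1)
[TSO] allowed = {0/0, 0/1, 0/2, 2/1}
TSO∖claimed = {2/1}

missing: T1.r0=2 T1.r1=1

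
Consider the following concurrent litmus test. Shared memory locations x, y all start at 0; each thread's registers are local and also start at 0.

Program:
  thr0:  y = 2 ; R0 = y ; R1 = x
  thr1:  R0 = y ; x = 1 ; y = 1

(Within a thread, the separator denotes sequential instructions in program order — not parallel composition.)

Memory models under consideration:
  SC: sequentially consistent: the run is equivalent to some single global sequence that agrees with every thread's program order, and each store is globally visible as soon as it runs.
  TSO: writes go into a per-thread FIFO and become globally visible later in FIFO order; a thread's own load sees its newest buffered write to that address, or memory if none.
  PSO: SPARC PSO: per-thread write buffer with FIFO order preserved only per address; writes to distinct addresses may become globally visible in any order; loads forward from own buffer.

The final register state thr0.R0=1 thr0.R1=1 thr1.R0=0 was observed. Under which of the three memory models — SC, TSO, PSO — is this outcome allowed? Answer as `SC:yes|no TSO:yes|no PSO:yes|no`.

SC:yes TSO:yes PSO:yes

outcome vector order: (thr0.R0,thr0.R1,thr1.R0)
SC (6): 110, 112, 200, 202, 210, 212
TSO (6): 110, 112, 200, 202, 210, 212
PSO (8): 100, 102, 110, 112, 200, 202, 210, 212
target 110 ∈ {SC,TSO,PSO}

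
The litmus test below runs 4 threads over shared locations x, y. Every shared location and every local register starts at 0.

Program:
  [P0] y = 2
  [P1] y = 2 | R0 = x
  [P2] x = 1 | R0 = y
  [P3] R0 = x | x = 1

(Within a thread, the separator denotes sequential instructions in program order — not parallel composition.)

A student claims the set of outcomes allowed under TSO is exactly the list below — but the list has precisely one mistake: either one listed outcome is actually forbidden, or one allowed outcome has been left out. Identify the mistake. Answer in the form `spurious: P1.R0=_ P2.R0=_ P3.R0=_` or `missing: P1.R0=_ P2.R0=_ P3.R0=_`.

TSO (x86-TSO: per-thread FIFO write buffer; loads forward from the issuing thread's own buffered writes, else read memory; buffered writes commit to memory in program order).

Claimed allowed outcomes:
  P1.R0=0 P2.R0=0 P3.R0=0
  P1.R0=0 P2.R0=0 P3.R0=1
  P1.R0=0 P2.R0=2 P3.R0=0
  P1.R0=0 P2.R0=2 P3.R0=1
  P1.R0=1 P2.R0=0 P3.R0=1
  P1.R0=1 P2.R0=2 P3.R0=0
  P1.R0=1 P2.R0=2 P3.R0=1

missing: P1.R0=1 P2.R0=0 P3.R0=0

outcome vector order: (P1.R0,P2.R0,P3.R0)
TSO (8): <0 0 0>, <0 0 1>, <0 2 0>, <0 2 1>, <1 0 0>, <1 0 1>, <1 2 0>, <1 2 1>
TSO∖claimed = {<1 0 0>}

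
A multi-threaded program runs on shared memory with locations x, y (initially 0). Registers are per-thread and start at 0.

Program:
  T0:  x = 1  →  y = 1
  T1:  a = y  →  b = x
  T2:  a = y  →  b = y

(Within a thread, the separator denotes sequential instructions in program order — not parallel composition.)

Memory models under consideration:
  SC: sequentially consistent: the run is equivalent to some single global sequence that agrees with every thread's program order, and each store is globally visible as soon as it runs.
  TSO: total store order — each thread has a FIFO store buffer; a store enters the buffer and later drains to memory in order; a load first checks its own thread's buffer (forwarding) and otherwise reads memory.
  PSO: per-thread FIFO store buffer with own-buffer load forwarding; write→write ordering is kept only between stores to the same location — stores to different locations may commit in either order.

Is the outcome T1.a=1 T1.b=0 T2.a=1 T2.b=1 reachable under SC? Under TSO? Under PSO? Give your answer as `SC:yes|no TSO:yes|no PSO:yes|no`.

outcome vector order: (T1.a,T1.b,T2.a,T2.b)
[SC] allowed = {0000 0001 0011 0100 0101 0111 1100 1101 1111}
[TSO] allowed = {0000 0001 0011 0100 0101 0111 1100 1101 1111}
[PSO] allowed = {0000 0001 0011 0100 0101 0111 1000 1001 1011 1100 1101 1111}
target 1011 ∈ {PSO}

SC:no TSO:no PSO:yes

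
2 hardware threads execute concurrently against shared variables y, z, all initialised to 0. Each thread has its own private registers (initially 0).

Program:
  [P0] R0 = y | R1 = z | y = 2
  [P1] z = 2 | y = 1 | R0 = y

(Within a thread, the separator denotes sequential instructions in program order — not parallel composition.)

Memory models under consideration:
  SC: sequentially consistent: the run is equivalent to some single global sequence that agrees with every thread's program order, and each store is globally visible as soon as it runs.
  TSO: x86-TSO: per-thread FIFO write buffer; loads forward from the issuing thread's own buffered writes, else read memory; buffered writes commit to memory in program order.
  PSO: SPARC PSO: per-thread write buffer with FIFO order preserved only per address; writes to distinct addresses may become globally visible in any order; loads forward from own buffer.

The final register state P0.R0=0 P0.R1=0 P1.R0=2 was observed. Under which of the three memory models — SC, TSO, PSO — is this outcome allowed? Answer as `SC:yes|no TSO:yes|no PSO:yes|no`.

SC:yes TSO:yes PSO:yes

outcome vector order: (P0.R0,P0.R1,P1.R0)
SC: 6 outcomes — {<0 0 1> <0 0 2> <0 2 1> <0 2 2> <1 2 1> <1 2 2>}
TSO: 6 outcomes — {<0 0 1> <0 0 2> <0 2 1> <0 2 2> <1 2 1> <1 2 2>}
PSO: 8 outcomes — {<0 0 1> <0 0 2> <0 2 1> <0 2 2> <1 0 1> <1 0 2> <1 2 1> <1 2 2>}
target <0 0 2> ∈ {SC,TSO,PSO}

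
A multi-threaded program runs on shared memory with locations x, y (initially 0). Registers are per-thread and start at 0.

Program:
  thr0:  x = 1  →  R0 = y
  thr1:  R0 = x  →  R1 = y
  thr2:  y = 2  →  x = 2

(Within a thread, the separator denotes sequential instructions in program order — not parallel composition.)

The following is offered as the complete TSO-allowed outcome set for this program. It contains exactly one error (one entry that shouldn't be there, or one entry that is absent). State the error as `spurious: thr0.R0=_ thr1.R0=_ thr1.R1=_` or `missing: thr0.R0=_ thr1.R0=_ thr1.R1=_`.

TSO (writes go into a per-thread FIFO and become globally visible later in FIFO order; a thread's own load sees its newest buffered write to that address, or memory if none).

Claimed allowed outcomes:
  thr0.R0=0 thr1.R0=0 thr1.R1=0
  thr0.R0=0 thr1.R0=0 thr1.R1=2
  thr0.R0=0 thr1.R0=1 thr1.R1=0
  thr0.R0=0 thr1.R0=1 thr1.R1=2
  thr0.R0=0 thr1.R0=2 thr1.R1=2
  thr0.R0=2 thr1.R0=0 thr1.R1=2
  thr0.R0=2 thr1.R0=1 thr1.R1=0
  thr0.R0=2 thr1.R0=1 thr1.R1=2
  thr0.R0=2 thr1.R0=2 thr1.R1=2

outcome vector order: (thr0.R0,thr1.R0,thr1.R1)
TSO (10): 0/0/0; 0/0/2; 0/1/0; 0/1/2; 0/2/2; 2/0/0; 2/0/2; 2/1/0; 2/1/2; 2/2/2
TSO∖claimed = {2/0/0}

missing: thr0.R0=2 thr1.R0=0 thr1.R1=0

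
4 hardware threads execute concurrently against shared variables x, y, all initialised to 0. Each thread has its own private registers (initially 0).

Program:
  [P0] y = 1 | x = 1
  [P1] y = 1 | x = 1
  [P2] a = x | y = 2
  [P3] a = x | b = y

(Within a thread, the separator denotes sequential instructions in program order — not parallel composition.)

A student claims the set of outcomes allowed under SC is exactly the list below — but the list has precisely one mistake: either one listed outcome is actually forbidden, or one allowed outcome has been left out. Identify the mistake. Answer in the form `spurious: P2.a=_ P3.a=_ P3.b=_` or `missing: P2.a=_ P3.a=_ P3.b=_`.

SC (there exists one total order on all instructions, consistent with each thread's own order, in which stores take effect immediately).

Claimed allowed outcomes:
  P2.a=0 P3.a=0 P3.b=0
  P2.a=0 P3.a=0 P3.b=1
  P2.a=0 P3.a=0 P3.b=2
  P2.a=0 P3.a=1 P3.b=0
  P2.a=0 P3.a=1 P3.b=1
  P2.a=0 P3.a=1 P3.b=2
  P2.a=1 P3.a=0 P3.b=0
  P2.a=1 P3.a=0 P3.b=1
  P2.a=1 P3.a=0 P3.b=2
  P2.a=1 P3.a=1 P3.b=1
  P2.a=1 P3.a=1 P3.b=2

outcome vector order: (P2.a,P3.a,P3.b)
[SC] allowed = {<0 0 0>; <0 0 1>; <0 0 2>; <0 1 1>; <0 1 2>; <1 0 0>; <1 0 1>; <1 0 2>; <1 1 1>; <1 1 2>}
claimed∖SC = {<0 1 0>}

spurious: P2.a=0 P3.a=1 P3.b=0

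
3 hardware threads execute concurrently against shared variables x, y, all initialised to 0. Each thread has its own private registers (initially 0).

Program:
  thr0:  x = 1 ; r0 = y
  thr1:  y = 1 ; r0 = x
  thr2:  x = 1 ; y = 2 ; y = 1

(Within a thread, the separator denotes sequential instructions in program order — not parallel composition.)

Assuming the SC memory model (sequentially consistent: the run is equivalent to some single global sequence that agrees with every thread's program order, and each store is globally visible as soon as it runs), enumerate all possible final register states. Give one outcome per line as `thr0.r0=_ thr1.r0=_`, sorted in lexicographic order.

thr0.r0=0 thr1.r0=1
thr0.r0=1 thr1.r0=0
thr0.r0=1 thr1.r0=1
thr0.r0=2 thr1.r0=0
thr0.r0=2 thr1.r0=1

outcome vector order: (thr0.r0,thr1.r0)
|SC outcomes| = 5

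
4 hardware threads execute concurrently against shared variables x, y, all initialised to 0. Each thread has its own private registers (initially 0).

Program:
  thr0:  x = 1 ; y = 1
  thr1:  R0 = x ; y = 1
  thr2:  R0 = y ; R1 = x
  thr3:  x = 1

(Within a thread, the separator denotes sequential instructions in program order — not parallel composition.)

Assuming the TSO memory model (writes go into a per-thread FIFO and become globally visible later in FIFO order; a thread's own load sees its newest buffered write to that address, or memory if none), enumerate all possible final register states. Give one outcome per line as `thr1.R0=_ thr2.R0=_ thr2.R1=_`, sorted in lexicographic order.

outcome vector order: (thr1.R0,thr2.R0,thr2.R1)
|TSO outcomes| = 7

thr1.R0=0 thr2.R0=0 thr2.R1=0
thr1.R0=0 thr2.R0=0 thr2.R1=1
thr1.R0=0 thr2.R0=1 thr2.R1=0
thr1.R0=0 thr2.R0=1 thr2.R1=1
thr1.R0=1 thr2.R0=0 thr2.R1=0
thr1.R0=1 thr2.R0=0 thr2.R1=1
thr1.R0=1 thr2.R0=1 thr2.R1=1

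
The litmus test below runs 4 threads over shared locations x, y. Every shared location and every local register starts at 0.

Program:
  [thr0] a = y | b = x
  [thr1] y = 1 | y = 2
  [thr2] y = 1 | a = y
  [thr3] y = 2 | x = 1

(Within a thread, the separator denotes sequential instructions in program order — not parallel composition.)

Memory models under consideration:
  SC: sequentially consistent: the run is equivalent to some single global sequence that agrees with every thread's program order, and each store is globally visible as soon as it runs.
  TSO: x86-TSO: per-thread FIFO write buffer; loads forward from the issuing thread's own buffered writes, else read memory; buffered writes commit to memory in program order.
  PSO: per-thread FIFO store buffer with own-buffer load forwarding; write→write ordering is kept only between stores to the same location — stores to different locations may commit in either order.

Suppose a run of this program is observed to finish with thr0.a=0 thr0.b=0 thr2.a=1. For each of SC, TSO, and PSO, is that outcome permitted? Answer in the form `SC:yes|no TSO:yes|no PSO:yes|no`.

outcome vector order: (thr0.a,thr0.b,thr2.a)
SC: 12 outcomes — {<0 0 1>, <0 0 2>, <0 1 1>, <0 1 2>, <1 0 1>, <1 0 2>, <1 1 1>, <1 1 2>, <2 0 1>, <2 0 2>, <2 1 1>, <2 1 2>}
TSO: 12 outcomes — {<0 0 1>, <0 0 2>, <0 1 1>, <0 1 2>, <1 0 1>, <1 0 2>, <1 1 1>, <1 1 2>, <2 0 1>, <2 0 2>, <2 1 1>, <2 1 2>}
PSO: 12 outcomes — {<0 0 1>, <0 0 2>, <0 1 1>, <0 1 2>, <1 0 1>, <1 0 2>, <1 1 1>, <1 1 2>, <2 0 1>, <2 0 2>, <2 1 1>, <2 1 2>}
target <0 0 1> ∈ {SC,TSO,PSO}

SC:yes TSO:yes PSO:yes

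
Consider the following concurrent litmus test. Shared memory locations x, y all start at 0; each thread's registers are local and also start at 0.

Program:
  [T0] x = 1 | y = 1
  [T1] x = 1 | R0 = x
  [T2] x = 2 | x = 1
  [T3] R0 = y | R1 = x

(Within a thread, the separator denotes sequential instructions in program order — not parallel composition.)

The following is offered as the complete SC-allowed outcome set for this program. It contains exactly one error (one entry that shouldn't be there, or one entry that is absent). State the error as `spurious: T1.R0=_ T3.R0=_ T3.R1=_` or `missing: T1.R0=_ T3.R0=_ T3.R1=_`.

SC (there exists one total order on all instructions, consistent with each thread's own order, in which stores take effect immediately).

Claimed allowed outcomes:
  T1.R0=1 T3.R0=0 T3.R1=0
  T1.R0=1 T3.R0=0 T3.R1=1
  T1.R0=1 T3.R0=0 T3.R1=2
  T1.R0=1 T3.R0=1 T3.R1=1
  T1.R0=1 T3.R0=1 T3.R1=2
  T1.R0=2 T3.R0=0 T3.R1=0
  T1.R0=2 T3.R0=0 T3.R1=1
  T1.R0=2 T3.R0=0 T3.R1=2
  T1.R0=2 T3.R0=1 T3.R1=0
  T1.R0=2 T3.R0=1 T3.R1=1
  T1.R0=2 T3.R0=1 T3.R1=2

outcome vector order: (T1.R0,T3.R0,T3.R1)
SC: 10 outcomes — {100 101 102 111 112 200 201 202 211 212}
claimed∖SC = {210}

spurious: T1.R0=2 T3.R0=1 T3.R1=0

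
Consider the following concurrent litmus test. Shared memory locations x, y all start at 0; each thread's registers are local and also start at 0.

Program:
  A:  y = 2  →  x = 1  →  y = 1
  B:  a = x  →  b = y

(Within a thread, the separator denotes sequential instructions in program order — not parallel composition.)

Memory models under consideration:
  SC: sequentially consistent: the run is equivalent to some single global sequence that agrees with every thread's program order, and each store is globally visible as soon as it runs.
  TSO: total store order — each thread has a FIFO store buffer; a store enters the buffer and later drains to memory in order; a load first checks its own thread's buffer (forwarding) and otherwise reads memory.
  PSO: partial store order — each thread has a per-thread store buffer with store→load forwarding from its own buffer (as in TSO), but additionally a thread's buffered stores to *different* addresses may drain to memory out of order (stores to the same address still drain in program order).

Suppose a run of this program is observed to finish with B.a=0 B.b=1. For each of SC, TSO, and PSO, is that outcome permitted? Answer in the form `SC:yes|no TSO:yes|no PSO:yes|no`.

outcome vector order: (B.a,B.b)
[SC] allowed = {0/0 0/1 0/2 1/1 1/2}
[TSO] allowed = {0/0 0/1 0/2 1/1 1/2}
[PSO] allowed = {0/0 0/1 0/2 1/0 1/1 1/2}
target 0/1 ∈ {SC,TSO,PSO}

SC:yes TSO:yes PSO:yes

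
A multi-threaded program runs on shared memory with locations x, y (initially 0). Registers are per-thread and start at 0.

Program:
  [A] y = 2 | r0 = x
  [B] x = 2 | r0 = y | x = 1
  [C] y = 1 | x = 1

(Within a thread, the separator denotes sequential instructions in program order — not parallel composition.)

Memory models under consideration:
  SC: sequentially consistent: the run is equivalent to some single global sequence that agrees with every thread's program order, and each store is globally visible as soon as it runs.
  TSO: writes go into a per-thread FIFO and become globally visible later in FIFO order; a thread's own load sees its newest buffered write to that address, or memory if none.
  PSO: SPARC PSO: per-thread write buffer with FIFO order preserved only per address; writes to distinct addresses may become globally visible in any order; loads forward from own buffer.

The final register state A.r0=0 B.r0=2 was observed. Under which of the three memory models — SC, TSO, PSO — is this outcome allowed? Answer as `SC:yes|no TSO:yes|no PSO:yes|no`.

outcome vector order: (A.r0,B.r0)
under SC → 0/1, 0/2, 1/0, 1/1, 1/2, 2/0, 2/1, 2/2
under TSO → 0/0, 0/1, 0/2, 1/0, 1/1, 1/2, 2/0, 2/1, 2/2
under PSO → 0/0, 0/1, 0/2, 1/0, 1/1, 1/2, 2/0, 2/1, 2/2
target 0/2 ∈ {SC,TSO,PSO}

SC:yes TSO:yes PSO:yes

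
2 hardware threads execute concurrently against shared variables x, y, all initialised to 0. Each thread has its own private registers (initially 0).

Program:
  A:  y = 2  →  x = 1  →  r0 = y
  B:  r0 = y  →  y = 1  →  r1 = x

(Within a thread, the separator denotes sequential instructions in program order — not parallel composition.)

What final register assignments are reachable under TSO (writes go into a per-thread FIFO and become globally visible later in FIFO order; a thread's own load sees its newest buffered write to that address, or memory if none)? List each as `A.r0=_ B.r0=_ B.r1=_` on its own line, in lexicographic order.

outcome vector order: (A.r0,B.r0,B.r1)
|TSO outcomes| = 8

A.r0=1 B.r0=0 B.r1=0
A.r0=1 B.r0=0 B.r1=1
A.r0=1 B.r0=2 B.r1=0
A.r0=1 B.r0=2 B.r1=1
A.r0=2 B.r0=0 B.r1=0
A.r0=2 B.r0=0 B.r1=1
A.r0=2 B.r0=2 B.r1=0
A.r0=2 B.r0=2 B.r1=1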